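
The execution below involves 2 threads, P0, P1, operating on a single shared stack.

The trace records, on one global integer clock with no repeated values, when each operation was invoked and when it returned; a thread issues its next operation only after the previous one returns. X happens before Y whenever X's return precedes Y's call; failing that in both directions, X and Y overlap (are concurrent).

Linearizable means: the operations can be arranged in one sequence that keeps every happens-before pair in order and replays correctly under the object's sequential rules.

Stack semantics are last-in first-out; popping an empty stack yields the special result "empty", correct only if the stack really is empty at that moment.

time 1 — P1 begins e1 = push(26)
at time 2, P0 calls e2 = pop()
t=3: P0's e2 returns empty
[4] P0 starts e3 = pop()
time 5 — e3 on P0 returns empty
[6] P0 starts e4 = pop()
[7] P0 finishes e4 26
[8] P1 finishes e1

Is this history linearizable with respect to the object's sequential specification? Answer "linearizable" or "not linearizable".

linearizable

a witness: e2, e3, e1, e4
1. e2 pop() → empty, leaving stack <>
2. e3 pop() → empty, leaving stack <>
3. e1 push(26), leaving stack <26>
4. e4 pop() → 26, leaving stack <>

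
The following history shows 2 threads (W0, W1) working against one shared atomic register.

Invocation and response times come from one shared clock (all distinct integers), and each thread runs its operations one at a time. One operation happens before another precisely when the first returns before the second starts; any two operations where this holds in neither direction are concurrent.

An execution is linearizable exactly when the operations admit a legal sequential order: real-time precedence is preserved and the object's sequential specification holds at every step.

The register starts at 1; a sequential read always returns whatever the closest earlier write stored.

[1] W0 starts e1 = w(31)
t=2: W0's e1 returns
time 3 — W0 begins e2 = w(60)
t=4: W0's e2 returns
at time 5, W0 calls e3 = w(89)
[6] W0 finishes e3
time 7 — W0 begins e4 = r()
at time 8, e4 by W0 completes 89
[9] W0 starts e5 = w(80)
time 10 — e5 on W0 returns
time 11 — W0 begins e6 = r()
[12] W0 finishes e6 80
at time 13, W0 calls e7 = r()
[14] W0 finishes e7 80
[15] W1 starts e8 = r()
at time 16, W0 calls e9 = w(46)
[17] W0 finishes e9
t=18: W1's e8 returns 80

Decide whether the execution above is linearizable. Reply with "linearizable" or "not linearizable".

linearizable

a witness: e1, e2, e3, e4, e5, e6, e7, e8, e9
1. e1 w(31), leaving value 31
2. e2 w(60), leaving value 60
3. e3 w(89), leaving value 89
4. e4 r() → 89, leaving value 89
5. e5 w(80), leaving value 80
6. e6 r() → 80, leaving value 80
7. e7 r() → 80, leaving value 80
8. e8 r() → 80, leaving value 80
9. e9 w(46), leaving value 46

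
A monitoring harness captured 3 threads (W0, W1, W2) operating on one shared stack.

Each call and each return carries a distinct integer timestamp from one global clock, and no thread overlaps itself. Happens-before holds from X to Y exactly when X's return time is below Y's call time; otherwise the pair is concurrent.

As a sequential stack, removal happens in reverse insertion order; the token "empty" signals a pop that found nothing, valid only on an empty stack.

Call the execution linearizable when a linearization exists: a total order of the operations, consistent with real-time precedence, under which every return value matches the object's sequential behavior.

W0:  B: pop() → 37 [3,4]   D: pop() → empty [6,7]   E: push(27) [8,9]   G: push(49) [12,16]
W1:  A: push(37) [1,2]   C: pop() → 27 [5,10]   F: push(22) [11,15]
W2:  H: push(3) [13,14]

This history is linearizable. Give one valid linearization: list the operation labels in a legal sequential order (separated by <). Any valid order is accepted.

step 1: A push(37) — stack <37>
step 2: B pop() → 37 — stack <>
step 3: D pop() → empty — stack <>
step 4: E push(27) — stack <27>
step 5: C pop() → 27 — stack <>
step 6: F push(22) — stack <22>
step 7: G push(49) — stack <22,49>
step 8: H push(3) — stack <22,49,3>

A < B < D < E < C < F < G < H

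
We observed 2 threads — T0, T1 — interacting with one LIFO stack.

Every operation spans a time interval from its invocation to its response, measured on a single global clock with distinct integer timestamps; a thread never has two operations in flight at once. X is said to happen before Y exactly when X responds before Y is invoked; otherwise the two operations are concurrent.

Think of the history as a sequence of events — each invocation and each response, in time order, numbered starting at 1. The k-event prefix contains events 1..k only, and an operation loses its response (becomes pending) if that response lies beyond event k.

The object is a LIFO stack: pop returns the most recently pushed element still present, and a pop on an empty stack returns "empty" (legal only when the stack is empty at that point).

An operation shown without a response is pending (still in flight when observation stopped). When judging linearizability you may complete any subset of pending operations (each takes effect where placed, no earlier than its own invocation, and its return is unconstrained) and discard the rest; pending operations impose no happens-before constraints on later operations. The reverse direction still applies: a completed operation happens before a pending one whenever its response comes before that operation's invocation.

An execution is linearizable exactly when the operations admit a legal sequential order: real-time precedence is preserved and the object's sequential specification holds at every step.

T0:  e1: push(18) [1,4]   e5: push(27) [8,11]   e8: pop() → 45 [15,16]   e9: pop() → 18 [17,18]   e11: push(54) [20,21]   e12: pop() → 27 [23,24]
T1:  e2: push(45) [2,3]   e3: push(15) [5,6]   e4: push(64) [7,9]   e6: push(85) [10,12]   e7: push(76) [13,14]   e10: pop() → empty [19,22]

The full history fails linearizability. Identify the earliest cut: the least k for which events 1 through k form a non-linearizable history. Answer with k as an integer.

16

events 1..15 are linearizable; a witness order is e1, e2, e3, e4, e5, e6, e7:
1. e1 push(18), leaving stack <18>
2. e2 push(45), leaving stack <18,45>
3. e3 push(15), leaving stack <18,45,15>
4. e4 push(64), leaving stack <18,45,15,64>
5. e5 push(27), leaving stack <18,45,15,64,27>
6. e6 push(85), leaving stack <18,45,15,64,27,85>
7. e7 push(76), leaving stack <18,45,15,64,27,85,76>
once event 16 joins (e8's response, time 16), exhaustive search finds no witness
for example e1, e2, e3, e4, e5, e6, e7, e8 fails at step 8: e8 pop() → 45 is not legal there
for example e1, e2, e3, e4, e6, e5, e7, e8 fails at step 8: e8 pop() → 45 is not legal there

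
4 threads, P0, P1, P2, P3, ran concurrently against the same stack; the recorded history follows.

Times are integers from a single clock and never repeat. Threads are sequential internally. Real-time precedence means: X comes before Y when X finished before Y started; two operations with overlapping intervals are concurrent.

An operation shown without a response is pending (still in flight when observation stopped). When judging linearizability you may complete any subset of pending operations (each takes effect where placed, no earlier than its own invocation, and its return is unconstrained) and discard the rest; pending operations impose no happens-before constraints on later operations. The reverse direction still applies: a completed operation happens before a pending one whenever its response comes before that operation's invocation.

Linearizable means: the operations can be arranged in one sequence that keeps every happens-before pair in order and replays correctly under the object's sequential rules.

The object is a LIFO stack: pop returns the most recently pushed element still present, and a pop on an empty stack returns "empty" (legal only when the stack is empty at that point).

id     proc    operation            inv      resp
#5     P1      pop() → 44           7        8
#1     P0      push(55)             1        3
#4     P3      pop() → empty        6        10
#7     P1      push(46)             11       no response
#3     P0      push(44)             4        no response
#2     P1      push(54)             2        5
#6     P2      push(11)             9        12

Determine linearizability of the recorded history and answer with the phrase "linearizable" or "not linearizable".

not linearizable

already the first 10 events (up to #4's response at time 10) admit no linearization; the first 9 still do
real-time-consistent orders of the 4 completed operations: 4 — all fail the stack replay
completion choices over the 2 pending operations (#3, #6) were checked; none helps
take #1, #2, #4, #5 (pending dropped): step 3 already fails, because #4 pop() → empty cannot occur there
take #1, #2, #5, #4 (pending dropped): step 3 already fails, because #5 pop() → 44 cannot occur there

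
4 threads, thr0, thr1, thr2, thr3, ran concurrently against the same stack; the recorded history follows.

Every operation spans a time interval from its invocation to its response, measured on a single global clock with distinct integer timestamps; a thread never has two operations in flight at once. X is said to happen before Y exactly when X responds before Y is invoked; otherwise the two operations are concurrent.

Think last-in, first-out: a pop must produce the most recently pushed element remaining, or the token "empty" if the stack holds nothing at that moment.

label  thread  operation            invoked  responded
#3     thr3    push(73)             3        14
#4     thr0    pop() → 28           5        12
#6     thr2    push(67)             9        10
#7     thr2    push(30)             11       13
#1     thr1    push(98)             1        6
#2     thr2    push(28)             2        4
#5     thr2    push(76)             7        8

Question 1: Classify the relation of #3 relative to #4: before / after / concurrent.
Answer: concurrent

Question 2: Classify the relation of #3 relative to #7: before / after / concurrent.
Answer: concurrent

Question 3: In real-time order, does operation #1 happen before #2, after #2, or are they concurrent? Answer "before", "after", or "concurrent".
Answer: concurrent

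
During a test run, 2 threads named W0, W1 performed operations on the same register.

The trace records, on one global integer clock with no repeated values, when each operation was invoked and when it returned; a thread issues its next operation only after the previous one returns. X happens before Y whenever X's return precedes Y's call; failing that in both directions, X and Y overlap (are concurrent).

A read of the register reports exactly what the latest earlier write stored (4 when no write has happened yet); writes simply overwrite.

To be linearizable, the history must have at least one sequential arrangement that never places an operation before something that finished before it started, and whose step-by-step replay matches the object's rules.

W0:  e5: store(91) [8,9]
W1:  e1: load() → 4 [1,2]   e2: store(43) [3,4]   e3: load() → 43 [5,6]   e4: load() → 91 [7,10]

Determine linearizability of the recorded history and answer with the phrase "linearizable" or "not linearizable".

a witness: e1, e2, e3, e5, e4
step 1: e1 load() → 4 — value 4
step 2: e2 store(43) — value 43
step 3: e3 load() → 43 — value 43
step 4: e5 store(91) — value 91
step 5: e4 load() → 91 — value 91

linearizable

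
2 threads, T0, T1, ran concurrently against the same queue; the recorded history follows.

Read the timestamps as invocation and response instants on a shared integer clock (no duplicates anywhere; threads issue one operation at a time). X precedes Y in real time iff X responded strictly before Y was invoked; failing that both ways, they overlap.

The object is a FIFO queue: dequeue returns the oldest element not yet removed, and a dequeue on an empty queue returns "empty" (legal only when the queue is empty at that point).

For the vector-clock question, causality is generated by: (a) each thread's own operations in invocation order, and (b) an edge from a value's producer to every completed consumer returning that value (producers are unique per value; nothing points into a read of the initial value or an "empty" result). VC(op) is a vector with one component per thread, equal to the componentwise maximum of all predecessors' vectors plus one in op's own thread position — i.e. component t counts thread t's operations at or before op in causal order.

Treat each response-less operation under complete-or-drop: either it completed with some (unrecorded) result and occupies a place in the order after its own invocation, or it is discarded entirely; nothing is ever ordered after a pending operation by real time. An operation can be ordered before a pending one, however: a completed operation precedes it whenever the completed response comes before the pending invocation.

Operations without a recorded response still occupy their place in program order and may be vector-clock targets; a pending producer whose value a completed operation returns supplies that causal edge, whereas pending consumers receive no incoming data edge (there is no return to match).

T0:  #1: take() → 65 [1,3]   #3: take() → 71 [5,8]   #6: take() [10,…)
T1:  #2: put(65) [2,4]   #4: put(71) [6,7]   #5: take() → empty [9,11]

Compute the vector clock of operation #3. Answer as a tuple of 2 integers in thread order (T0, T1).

(2, 2)

#2 (invocation 2): nothing precedes it; T1's component alone gives (0, 1)
#4, invoked 6, takes VC(#2)=(0, 1) under max, adds 1 for T1 → (0, 2)
#1, invoked 1, takes VC(#2)=(0, 1) under max, adds 1 for T0 → (1, 1)
#5, invoked 9, takes VC(#4)=(0, 2) under max, adds 1 for T1 → (0, 3)
#3, invoked 5, takes VC(#1)=(1, 1), VC(#4)=(0, 2) under max, adds 1 for T0 → (2, 2)
#6, invoked 10, takes VC(#3)=(2, 2) under max, adds 1 for T0 → (3, 2)
target: VC(#3) = (2, 2)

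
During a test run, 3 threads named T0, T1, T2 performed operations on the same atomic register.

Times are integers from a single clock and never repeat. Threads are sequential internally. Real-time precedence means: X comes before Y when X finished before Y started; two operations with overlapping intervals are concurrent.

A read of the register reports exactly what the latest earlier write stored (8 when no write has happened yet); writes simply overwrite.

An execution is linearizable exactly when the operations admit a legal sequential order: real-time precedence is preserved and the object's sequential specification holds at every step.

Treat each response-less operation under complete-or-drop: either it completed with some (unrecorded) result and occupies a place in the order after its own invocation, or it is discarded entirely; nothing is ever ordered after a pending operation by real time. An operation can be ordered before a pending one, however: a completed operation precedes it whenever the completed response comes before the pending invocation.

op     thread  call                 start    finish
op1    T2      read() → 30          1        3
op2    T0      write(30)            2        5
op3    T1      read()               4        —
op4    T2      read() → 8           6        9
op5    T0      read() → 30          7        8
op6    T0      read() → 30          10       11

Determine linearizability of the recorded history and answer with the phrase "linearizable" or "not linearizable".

prefix check: 1..8 passes, 1..9 fails once op4's time-9 response joins
real-time-consistent orders of the 4 completed operations: 4 — all fail the atomic register replay
every completion of the 1 pending operation (op3) was checked; none linearizes
e.g. op1, op2, op4, op5 (pending dropped): illegal at step 1, since op1 read() → 30 cannot apply there
e.g. op1, op2, op5, op4 (pending dropped): illegal at step 1, since op1 read() → 30 cannot apply there

not linearizable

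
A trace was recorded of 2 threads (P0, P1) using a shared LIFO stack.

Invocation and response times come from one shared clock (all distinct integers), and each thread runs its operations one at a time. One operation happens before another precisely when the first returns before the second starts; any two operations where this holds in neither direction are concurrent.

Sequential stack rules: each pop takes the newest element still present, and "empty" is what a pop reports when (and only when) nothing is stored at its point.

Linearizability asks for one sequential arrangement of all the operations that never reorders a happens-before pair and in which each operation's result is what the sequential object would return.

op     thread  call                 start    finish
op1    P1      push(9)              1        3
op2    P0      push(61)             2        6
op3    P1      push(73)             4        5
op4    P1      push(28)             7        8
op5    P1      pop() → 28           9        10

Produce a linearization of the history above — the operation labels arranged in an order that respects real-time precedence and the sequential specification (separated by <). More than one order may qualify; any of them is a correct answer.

1. op1 push(9), leaving stack <9>
2. op2 push(61), leaving stack <9,61>
3. op3 push(73), leaving stack <9,61,73>
4. op4 push(28), leaving stack <9,61,73,28>
5. op5 pop() → 28, leaving stack <9,61,73>

op1 < op2 < op3 < op4 < op5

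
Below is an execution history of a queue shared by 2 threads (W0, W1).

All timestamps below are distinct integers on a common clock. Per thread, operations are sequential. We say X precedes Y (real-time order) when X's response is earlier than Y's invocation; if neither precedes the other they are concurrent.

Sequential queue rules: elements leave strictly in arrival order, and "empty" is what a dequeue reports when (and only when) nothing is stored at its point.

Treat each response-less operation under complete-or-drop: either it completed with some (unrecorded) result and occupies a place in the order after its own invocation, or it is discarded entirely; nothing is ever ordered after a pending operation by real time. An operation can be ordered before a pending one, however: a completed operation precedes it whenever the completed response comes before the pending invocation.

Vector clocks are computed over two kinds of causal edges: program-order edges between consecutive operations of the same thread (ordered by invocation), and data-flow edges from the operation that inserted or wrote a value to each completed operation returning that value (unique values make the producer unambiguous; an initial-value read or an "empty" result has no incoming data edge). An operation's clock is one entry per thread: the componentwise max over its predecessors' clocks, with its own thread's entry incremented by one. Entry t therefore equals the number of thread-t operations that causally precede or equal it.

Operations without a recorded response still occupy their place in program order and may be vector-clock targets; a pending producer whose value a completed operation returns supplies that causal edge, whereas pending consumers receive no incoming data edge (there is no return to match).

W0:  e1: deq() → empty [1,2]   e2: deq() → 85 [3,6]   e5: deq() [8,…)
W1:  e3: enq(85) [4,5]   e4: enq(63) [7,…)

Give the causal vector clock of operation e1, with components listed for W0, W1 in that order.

(1, 0)

no predecessors for e3 (invoked 4): W1 increments from zero → (0, 1)
no predecessors for e1 (invoked 1): W0 increments from zero → (1, 0)
VC(e4, invoked at 7): max of VC(e3)=(0, 1), then +1 on thread W1 → (0, 2)
VC(e2, invoked at 3): max of VC(e1)=(1, 0), VC(e3)=(0, 1), then +1 on thread W0 → (2, 1)
VC(e5, invoked at 8): max of VC(e2)=(2, 1), then +1 on thread W0 → (3, 1)
target: VC(e1) = (1, 0)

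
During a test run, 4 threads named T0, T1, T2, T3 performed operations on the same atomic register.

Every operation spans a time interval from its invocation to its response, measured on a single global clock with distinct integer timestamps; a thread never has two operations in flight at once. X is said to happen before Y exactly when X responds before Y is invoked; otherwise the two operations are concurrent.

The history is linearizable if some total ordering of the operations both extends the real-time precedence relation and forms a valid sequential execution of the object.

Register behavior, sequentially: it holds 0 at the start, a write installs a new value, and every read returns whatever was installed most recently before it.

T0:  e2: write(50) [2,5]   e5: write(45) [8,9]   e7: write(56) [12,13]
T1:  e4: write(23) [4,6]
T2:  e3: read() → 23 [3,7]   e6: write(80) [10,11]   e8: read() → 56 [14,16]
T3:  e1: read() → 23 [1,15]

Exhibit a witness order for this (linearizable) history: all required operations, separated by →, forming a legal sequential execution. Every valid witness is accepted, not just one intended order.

step 1: e2 write(50) — value 50
step 2: e4 write(23) — value 23
step 3: e1 read() → 23 — value 23
step 4: e3 read() → 23 — value 23
step 5: e5 write(45) — value 45
step 6: e6 write(80) — value 80
step 7: e7 write(56) — value 56
step 8: e8 read() → 56 — value 56

e2 → e4 → e1 → e3 → e5 → e6 → e7 → e8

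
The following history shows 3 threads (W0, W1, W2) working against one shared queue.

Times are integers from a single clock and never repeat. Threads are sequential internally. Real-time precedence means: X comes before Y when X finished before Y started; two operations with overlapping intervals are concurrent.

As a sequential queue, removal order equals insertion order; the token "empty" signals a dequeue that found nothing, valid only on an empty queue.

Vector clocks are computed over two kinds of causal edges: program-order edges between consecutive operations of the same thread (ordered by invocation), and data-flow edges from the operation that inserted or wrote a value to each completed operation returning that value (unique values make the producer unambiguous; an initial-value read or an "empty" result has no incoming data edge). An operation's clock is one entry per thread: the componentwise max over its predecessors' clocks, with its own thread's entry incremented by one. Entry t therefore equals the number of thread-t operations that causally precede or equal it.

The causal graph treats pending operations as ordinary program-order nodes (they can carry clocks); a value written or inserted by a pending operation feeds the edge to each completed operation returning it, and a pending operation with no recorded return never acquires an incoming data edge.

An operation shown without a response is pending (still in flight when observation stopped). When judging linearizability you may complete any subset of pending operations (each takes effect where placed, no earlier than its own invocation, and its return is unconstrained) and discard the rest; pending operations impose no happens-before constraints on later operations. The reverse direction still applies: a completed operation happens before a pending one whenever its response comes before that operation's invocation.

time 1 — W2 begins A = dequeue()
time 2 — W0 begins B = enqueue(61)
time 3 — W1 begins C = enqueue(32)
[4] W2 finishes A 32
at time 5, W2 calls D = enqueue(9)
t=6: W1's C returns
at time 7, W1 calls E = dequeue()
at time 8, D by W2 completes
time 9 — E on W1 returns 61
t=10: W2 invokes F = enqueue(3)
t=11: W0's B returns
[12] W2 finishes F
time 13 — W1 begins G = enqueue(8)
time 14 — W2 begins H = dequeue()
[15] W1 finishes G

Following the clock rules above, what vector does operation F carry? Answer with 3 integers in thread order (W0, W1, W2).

(0, 1, 3)

invoked at 3, C has no predecessors; its own W1 bump gives (0, 1, 0)
invoked at 2, B has no predecessors; its own W0 bump gives (1, 0, 0)
VC(A, invoked at 1): max of VC(C)=(0, 1, 0), then +1 on thread W2 → (0, 1, 1)
VC(D, invoked at 5): max of VC(A)=(0, 1, 1), then +1 on thread W2 → (0, 1, 2)
VC(E, invoked at 7): max of VC(B)=(1, 0, 0), VC(C)=(0, 1, 0), then +1 on thread W1 → (1, 2, 0)
VC(F, invoked at 10): max of VC(D)=(0, 1, 2), then +1 on thread W2 → (0, 1, 3)
VC(G, invoked at 13): max of VC(E)=(1, 2, 0), then +1 on thread W1 → (1, 3, 0)
VC(H, invoked at 14): max of VC(F)=(0, 1, 3), then +1 on thread W2 → (0, 1, 4)
target: VC(F) = (0, 1, 3)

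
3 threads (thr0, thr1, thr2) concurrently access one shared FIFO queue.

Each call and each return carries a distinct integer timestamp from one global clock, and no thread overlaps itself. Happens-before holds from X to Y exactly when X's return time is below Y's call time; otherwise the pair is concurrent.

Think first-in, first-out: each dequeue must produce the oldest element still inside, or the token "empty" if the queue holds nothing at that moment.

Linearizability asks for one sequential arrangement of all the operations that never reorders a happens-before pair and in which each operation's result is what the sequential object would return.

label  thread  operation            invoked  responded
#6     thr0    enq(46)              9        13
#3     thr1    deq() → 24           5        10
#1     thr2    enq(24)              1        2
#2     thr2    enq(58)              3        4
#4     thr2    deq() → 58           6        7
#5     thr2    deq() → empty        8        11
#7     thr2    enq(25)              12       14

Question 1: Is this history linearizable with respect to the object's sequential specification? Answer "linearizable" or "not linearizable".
a witness: #1, #2, #3, #4, #5, #6, #7
after step 1 (#1 enq(24)): queue <24>
after step 2 (#2 enq(58)): queue <24,58>
after step 3 (#3 deq() → 24): queue <58>
after step 4 (#4 deq() → 58): queue <>
after step 5 (#5 deq() → empty): queue <>
after step 6 (#6 enq(46)): queue <46>
after step 7 (#7 enq(25)): queue <46,25>

linearizable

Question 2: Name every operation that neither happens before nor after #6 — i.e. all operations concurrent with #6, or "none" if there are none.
overlap test against #6 [9,13]: concurrent iff the interval meets 9..13
#1 [1,2]: before
#2 [3,4]: before
#3 [5,10]: concurrent
#4 [6,7]: before
#5 [8,11]: concurrent
#7 [12,14]: concurrent

#3, #5, #7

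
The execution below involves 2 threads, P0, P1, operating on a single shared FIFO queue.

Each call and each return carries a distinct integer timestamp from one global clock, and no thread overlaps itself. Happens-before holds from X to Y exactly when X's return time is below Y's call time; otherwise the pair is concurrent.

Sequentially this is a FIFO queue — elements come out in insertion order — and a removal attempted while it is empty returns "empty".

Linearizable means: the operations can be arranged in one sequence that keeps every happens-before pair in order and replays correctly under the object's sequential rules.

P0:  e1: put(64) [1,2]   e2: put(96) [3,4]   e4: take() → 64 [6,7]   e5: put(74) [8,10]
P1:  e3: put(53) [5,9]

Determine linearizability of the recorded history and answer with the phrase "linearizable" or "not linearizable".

linearizable

witness order: e1, e2, e3, e4, e5
step 1: e1 put(64) — queue <64>
step 2: e2 put(96) — queue <64,96>
step 3: e3 put(53) — queue <64,96,53>
step 4: e4 take() → 64 — queue <96,53>
step 5: e5 put(74) — queue <96,53,74>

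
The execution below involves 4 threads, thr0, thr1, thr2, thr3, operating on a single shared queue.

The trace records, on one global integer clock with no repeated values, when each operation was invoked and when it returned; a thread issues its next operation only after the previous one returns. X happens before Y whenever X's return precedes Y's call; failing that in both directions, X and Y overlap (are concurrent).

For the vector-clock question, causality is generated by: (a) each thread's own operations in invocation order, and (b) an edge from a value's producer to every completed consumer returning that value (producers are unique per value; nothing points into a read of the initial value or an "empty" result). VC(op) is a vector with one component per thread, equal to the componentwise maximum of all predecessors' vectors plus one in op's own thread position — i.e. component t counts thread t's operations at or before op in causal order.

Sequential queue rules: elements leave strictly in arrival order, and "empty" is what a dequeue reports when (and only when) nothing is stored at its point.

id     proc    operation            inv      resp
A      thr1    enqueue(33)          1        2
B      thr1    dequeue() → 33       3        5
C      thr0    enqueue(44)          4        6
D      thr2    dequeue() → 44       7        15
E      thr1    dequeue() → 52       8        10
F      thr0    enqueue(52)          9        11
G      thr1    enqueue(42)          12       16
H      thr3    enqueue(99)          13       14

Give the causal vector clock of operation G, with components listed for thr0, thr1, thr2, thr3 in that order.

invoked at 13, H has no predecessors; its own thr3 bump gives (0, 0, 0, 1)
invoked at 1, A has no predecessors; its own thr1 bump gives (0, 1, 0, 0)
invoked at 4, C has no predecessors; its own thr0 bump gives (1, 0, 0, 0)
invoked at 3, B merges VC(A)=(0, 1, 0, 0) and bumps thr1's slot → (0, 2, 0, 0)
invoked at 7, D merges VC(C)=(1, 0, 0, 0) and bumps thr2's slot → (1, 0, 1, 0)
invoked at 9, F merges VC(C)=(1, 0, 0, 0) and bumps thr0's slot → (2, 0, 0, 0)
invoked at 8, E merges VC(B)=(0, 2, 0, 0), VC(F)=(2, 0, 0, 0) and bumps thr1's slot → (2, 3, 0, 0)
invoked at 12, G merges VC(E)=(2, 3, 0, 0) and bumps thr1's slot → (2, 4, 0, 0)
target: VC(G) = (2, 4, 0, 0)

(2, 4, 0, 0)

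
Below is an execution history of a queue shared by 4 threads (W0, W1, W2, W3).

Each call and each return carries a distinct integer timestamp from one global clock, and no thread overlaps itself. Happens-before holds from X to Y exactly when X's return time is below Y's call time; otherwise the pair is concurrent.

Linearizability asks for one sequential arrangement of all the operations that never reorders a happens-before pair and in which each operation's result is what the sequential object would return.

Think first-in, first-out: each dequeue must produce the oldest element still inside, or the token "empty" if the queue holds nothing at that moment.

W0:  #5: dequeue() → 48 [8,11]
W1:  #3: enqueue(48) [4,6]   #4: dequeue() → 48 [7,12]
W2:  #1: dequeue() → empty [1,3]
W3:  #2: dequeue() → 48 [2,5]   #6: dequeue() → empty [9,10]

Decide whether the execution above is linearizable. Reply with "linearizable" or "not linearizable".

prefix check: 1..10 passes, 1..11 fails once #5's time-11 response joins
checked exhaustively: 6 real-time-consistent orders of 5 completed operations, zero legal queue replays
no escape via the 1 pending operation (#4): every completion choice fails
e.g. #1, #2, #3, #5, #6 (pending dropped): illegal at step 2, since #2 dequeue() → 48 cannot apply there
e.g. #1, #2, #3, #6, #5 (pending dropped): illegal at step 2, since #2 dequeue() → 48 cannot apply there

not linearizable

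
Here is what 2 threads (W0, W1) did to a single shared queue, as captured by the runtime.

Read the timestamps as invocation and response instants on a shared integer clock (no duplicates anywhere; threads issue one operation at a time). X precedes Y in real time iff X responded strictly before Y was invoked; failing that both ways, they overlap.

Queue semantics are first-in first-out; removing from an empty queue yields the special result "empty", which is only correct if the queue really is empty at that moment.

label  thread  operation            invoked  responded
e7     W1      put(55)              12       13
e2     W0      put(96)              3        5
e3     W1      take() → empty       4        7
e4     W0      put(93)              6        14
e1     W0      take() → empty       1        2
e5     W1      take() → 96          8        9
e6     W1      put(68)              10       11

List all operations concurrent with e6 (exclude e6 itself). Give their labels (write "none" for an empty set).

e4

e6 runs from 10 to 11; window-overlapping ops are concurrent
e1 [1,2]: before
e2 [3,5]: before
e3 [4,7]: before
e4 [6,14]: concurrent
e5 [8,9]: before
e7 [12,13]: after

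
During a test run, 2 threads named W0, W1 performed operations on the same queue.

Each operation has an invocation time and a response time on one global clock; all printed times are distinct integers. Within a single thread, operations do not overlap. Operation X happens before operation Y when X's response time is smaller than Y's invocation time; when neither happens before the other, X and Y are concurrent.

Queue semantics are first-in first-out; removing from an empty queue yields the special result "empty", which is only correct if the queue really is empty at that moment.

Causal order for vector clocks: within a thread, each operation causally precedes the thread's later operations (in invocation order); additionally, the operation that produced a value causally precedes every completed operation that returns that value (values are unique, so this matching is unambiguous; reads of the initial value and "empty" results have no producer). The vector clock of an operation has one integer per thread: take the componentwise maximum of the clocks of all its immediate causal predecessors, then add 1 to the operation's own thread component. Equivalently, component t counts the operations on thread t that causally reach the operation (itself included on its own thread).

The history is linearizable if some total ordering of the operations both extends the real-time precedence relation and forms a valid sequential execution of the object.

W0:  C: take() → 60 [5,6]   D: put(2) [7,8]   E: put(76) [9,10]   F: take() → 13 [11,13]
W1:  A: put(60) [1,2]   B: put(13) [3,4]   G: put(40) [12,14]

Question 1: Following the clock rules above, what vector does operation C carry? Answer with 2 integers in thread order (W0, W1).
no predecessors for A (invoked 1): W1 increments from zero → (0, 1)
B (invocation 3): componentwise max over VC(A)=(0, 1), +1 at W1, giving (0, 2)
C (invocation 5): componentwise max over VC(A)=(0, 1), +1 at W0, giving (1, 1)
G (invocation 12): componentwise max over VC(B)=(0, 2), +1 at W1, giving (0, 3)
D (invocation 7): componentwise max over VC(C)=(1, 1), +1 at W0, giving (2, 1)
E (invocation 9): componentwise max over VC(D)=(2, 1), +1 at W0, giving (3, 1)
F (invocation 11): componentwise max over VC(B)=(0, 2), VC(E)=(3, 1), +1 at W0, giving (4, 2)
target: VC(C) = (1, 1)

(1, 1)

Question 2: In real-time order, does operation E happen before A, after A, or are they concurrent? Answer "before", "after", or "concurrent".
E spans [9,10], A spans [1,2]
resp(A)=2 < inv(E)=9

after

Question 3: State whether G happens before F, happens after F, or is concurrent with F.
G spans [12,14], F spans [11,13]
the intervals overlap in both directions

concurrent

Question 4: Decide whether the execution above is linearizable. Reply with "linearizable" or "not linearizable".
a witness: A, B, C, D, E, F, G
after step 1 (A put(60)): queue <60>
after step 2 (B put(13)): queue <60,13>
after step 3 (C take() → 60): queue <13>
after step 4 (D put(2)): queue <13,2>
after step 5 (E put(76)): queue <13,2,76>
after step 6 (F take() → 13): queue <2,76>
after step 7 (G put(40)): queue <2,76,40>

linearizable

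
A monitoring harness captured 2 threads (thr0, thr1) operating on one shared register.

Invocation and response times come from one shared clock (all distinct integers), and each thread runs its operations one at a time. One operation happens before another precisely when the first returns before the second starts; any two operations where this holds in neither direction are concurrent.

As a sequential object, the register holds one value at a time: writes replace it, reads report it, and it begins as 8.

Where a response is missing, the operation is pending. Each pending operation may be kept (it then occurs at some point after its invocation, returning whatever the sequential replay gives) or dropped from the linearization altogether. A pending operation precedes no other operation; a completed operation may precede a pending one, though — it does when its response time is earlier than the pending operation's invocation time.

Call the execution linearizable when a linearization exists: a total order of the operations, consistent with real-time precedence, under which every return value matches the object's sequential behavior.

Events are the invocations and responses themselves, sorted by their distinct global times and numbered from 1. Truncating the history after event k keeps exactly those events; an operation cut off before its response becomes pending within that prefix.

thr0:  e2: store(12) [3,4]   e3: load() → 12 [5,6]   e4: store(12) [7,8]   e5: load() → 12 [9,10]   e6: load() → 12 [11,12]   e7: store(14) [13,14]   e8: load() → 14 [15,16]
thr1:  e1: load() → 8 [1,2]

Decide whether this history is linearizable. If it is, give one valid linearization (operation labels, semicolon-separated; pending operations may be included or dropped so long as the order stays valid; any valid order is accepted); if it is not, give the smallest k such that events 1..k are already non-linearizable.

linearizable — witness: e1; e2; e3; e4; e5; e6; e7; e8

1. e1 load() → 8, leaving value 8
2. e2 store(12), leaving value 12
3. e3 load() → 12, leaving value 12
4. e4 store(12), leaving value 12
5. e5 load() → 12, leaving value 12
6. e6 load() → 12, leaving value 12
7. e7 store(14), leaving value 14
8. e8 load() → 14, leaving value 14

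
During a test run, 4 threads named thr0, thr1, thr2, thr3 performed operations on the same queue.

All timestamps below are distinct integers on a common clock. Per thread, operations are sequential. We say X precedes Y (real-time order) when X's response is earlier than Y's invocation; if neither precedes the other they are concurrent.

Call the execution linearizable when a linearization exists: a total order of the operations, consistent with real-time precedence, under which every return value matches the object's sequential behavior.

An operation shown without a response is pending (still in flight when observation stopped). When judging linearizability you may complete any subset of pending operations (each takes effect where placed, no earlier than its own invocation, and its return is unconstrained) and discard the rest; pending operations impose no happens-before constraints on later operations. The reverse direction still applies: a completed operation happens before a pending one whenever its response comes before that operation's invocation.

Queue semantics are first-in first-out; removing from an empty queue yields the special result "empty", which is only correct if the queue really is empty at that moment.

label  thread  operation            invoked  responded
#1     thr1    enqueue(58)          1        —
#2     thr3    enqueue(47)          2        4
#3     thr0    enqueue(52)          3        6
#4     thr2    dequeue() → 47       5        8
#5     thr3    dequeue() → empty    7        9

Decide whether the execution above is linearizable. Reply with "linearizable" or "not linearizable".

not linearizable

the violation lands at event 9, #5's response at time 9: events 1..8 linearize, events 1..9 do not
4 completed operations, 5 real-time-consistent orders — every queue replay fails
completion choices over the 1 pending operation (#1) were checked; none helps
sample order #2, #3, #4, #5 (pending dropped) stalls at step 4 — #5 dequeue() → empty has no legal effect
sample order #2, #3, #5, #4 (pending dropped) stalls at step 3 — #5 dequeue() → empty has no legal effect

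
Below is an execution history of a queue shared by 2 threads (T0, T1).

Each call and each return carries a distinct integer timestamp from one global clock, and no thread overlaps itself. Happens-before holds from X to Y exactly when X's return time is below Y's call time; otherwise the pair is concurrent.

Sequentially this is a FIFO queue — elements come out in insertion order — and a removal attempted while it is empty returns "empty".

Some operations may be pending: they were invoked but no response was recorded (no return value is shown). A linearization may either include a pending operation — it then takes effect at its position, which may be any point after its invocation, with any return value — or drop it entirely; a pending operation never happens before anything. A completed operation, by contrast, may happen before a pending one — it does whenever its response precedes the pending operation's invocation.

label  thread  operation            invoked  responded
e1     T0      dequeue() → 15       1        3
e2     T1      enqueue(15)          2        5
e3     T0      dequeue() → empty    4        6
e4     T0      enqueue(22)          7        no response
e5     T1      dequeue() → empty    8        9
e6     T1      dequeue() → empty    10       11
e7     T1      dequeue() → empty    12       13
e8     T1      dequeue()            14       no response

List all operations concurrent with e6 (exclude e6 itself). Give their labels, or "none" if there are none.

e4

e6 runs from 10 to 11; window-overlapping ops are concurrent
e1 [1,3]: before
e2 [2,5]: before
e3 [4,6]: before
e4 [7,…): concurrent
e5 [8,9]: before
e7 [12,13]: after
e8 [14,…): after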